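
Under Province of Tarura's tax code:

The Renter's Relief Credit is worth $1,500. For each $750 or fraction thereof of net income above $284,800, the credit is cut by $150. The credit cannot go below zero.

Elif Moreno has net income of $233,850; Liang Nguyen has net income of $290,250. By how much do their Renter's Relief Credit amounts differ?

Elif ($233,850): Renter's Relief Credit: $233,850 is at or below the $284,800 threshold, so the full $1,500 applies.
Liang ($290,250): Renter's Relief Credit: income exceeds $284,800 by $5,450, which is 8 full-or-partial $750 increments; reduction = 8 × $150 = $1,200, leaving $300.
Difference: |$1,500 − $300| = $1,200.

$1,200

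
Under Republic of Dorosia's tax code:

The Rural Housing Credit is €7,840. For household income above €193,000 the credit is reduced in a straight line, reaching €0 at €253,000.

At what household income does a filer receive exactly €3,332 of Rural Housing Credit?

€227,500

€3,332 is 3,332/7,840 of the full €7,840, so 4,508/7,840 of the €60,000 range has been used: income = €193,000 + €60,000 × 4,508/7,840 = €227,500.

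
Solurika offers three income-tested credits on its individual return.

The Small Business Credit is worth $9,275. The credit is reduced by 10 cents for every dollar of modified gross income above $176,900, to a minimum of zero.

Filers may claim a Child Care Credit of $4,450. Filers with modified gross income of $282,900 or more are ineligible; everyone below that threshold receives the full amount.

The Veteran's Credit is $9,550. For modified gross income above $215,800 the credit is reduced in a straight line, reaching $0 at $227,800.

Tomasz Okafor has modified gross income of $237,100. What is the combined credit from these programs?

$7,705

Small Business Credit: 10% of the $60,200 excess over $176,900 is $6,020; credit = $9,275 − $6,020 = $3,255.
Child Care Credit: $237,100 is below the $282,900 cutoff, so the full $4,450 applies.
Veteran's Credit: $237,100 is at or above $227,800, so the credit is $0.
Total: $3,255 + $4,450 + $0 = $7,705.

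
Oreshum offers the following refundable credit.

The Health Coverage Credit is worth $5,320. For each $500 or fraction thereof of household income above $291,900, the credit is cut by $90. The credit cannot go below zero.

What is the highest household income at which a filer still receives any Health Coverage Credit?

After 59 increments the reduction is 59 × $90 = $5,310, leaving $10; one more increment wipes it out. Increment 59 ends at excess 59 × $500 = $29,500, so the highest qualifying income is $291,900 + $29,500 = $321,400.

$321,400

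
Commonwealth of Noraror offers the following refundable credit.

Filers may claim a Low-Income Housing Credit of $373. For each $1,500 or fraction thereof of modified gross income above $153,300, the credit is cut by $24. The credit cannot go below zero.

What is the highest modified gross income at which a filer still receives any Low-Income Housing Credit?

After 15 increments the reduction is 15 × $24 = $360, leaving $13; one more increment wipes it out. Increment 15 ends at excess 15 × $1,500 = $22,500, so the highest qualifying income is $153,300 + $22,500 = $175,800.

$175,800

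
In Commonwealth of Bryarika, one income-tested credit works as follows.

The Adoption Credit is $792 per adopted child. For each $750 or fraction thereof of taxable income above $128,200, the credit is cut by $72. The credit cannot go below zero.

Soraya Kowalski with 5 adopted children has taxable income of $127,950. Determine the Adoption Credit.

$3,960

Adoption Credit: base = 5 × $792 = $3,960. $127,950 is at or below the $128,200 threshold, so the full $3,960 applies.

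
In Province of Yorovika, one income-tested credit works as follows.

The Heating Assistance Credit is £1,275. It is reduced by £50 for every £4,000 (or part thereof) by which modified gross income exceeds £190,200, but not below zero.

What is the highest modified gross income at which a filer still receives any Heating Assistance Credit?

£290,200

After 25 increments the reduction is 25 × £50 = £1,250, leaving £25; one more increment wipes it out. Increment 25 ends at excess 25 × £4,000 = £100,000, so the highest qualifying income is £190,200 + £100,000 = £290,200.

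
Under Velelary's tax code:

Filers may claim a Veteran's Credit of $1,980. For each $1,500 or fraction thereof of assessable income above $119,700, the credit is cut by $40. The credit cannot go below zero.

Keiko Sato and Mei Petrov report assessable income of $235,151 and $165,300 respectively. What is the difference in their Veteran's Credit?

$740

Keiko ($235,151): Veteran's Credit: income exceeds $119,700 by $115,451 → 77 increments × $40 = $3,080 ≥ base, so the credit is $0.
Mei ($165,300): Veteran's Credit: income exceeds $119,700 by $45,600, which is 31 full-or-partial $1,500 increments; reduction = 31 × $40 = $1,240, leaving $740.
Difference: |$0 − $740| = $740.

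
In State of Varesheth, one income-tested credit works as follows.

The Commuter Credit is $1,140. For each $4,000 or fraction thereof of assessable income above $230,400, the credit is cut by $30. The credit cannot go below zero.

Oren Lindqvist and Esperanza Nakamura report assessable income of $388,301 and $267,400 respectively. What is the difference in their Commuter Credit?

Oren ($388,301): Commuter Credit: income exceeds $230,400 by $157,901 → 40 increments × $30 = $1,200 ≥ base, so the credit is $0.
Esperanza ($267,400): Commuter Credit: income exceeds $230,400 by $37,000, which is 10 full-or-partial $4,000 increments; reduction = 10 × $30 = $300, leaving $840.
Difference: |$0 − $840| = $840.

$840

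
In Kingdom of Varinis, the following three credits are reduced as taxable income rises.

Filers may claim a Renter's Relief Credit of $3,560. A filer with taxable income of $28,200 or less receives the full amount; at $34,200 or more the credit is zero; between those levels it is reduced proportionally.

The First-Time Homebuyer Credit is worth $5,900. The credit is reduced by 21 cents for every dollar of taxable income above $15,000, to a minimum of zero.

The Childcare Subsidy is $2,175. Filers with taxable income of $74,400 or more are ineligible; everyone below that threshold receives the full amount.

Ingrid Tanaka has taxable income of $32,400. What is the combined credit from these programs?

$5,489

Renter's Relief Credit: $32,400 is $4,200 into a $6,000 phase-out range, leaving 1,800/6,000 of the credit: $3,560 × 1,800/6,000 = $1,068.
First-Time Homebuyer Credit: 21% of the $17,400 excess over $15,000 is $3,654; credit = $5,900 − $3,654 = $2,246.
Childcare Subsidy: $32,400 is below the $74,400 cutoff, so the full $2,175 applies.
Total: $1,068 + $2,246 + $2,175 = $5,489.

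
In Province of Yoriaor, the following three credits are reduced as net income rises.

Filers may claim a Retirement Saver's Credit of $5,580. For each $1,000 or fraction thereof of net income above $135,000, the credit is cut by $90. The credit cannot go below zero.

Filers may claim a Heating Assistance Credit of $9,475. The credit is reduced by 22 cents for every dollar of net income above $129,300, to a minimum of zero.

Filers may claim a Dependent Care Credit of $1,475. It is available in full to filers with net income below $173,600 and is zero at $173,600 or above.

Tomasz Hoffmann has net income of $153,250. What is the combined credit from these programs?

Retirement Saver's Credit: income exceeds $135,000 by $18,250, which is 19 full-or-partial $1,000 increments; reduction = 19 × $90 = $1,710, leaving $3,870.
Heating Assistance Credit: 22% of the $23,950 excess over $129,300 is $5,269; credit = $9,475 − $5,269 = $4,206.
Dependent Care Credit: $153,250 is below the $173,600 cutoff, so the full $1,475 applies.
Total: $3,870 + $4,206 + $1,475 = $9,551.

$9,551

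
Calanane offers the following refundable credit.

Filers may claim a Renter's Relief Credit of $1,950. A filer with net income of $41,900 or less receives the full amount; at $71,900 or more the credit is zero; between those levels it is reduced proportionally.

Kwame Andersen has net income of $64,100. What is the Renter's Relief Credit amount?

Renter's Relief Credit: $64,100 is $22,200 into a $30,000 phase-out range, leaving 7,800/30,000 of the credit: $1,950 × 7,800/30,000 = $507.

$507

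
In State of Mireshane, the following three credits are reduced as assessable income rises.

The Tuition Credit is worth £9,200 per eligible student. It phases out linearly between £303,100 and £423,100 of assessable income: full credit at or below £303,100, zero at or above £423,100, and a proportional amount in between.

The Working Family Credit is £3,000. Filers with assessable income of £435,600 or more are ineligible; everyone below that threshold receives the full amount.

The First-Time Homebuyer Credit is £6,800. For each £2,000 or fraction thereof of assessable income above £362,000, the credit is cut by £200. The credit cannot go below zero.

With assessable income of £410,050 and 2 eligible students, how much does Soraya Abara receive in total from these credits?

Tuition Credit: base = 2 × £9,200 = £18,400. £410,050 is £106,950 into a £120,000 phase-out range, leaving 13,050/120,000 of the credit: £18,400 × 13,050/120,000 = £2,001.
Working Family Credit: £410,050 is below the £435,600 cutoff, so the full £3,000 applies.
First-Time Homebuyer Credit: income exceeds £362,000 by £48,050, which is 25 full-or-partial £2,000 increments; reduction = 25 × £200 = £5,000, leaving £1,800.
Total: £2,001 + £3,000 + £1,800 = £6,801.

£6,801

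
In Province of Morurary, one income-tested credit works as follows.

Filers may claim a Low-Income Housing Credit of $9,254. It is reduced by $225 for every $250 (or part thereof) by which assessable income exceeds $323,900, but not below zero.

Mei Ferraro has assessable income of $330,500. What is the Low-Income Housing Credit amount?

$3,179

Low-Income Housing Credit: income exceeds $323,900 by $6,600, which is 27 full-or-partial $250 increments; reduction = 27 × $225 = $6,075, leaving $3,179.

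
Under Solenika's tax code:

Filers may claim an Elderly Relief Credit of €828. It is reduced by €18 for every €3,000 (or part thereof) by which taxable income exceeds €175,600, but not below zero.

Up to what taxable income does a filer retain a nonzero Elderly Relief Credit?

After 45 increments the reduction is 45 × €18 = €810, leaving €18; one more increment wipes it out. Increment 45 ends at excess 45 × €3,000 = €135,000, so the highest qualifying income is €175,600 + €135,000 = €310,600.

€310,600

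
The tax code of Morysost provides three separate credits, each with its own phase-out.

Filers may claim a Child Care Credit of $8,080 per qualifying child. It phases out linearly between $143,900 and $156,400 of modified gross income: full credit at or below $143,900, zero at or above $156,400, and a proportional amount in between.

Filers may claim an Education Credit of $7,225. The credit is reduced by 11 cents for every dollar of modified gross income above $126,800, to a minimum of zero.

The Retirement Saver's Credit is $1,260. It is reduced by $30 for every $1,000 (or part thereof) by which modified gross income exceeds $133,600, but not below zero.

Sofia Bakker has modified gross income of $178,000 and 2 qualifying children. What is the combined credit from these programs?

$1,593

Child Care Credit: base = 2 × $8,080 = $16,160. $178,000 is at or above $156,400, so the credit is $0.
Education Credit: 11% of the $51,200 excess over $126,800 is $5,632; credit = $7,225 − $5,632 = $1,593.
Retirement Saver's Credit: income exceeds $133,600 by $44,400 → 45 increments × $30 = $1,350 ≥ base, so the credit is $0.
Total: $0 + $1,593 + $0 = $1,593.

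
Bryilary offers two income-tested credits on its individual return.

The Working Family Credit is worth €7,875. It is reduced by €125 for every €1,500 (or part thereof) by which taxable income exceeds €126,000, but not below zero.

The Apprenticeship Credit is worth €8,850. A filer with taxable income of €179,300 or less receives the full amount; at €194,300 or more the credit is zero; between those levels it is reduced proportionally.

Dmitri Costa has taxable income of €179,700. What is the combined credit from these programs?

€11,989

Working Family Credit: income exceeds €126,000 by €53,700, which is 36 full-or-partial €1,500 increments; reduction = 36 × €125 = €4,500, leaving €3,375.
Apprenticeship Credit: €179,700 is €400 into a €15,000 phase-out range, leaving 14,600/15,000 of the credit: €8,850 × 14,600/15,000 = €8,614.
Total: €3,375 + €8,614 = €11,989.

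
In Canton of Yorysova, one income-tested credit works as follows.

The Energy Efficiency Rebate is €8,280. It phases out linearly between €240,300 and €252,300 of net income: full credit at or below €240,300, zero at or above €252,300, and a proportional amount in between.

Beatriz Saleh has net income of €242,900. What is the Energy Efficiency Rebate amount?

Energy Efficiency Rebate: €242,900 is €2,600 into a €12,000 phase-out range, leaving 9,400/12,000 of the credit: €8,280 × 9,400/12,000 = €6,486.

€6,486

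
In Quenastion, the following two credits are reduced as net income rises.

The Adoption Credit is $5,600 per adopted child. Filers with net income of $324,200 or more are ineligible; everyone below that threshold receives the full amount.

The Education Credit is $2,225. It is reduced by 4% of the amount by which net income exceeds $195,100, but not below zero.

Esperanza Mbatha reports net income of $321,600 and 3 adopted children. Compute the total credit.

Adoption Credit: base = 3 × $5,600 = $16,800. $321,600 is below the $324,200 cutoff, so the full $16,800 applies.
Education Credit: 4% of the $126,500 excess over $195,100 is $5,060 ≥ base, so the credit is $0.
Total: $16,800 + $0 = $16,800.

$16,800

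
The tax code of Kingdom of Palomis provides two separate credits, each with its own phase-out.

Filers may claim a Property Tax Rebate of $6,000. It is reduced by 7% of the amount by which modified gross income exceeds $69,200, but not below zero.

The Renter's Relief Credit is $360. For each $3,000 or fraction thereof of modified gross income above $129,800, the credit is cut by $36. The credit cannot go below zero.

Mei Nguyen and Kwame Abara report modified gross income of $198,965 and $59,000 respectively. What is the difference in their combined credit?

$6,360

Mei ($198,965): Property Tax Rebate: 7% of the $129,765 excess over $69,200 is $9,083.55 ≥ base, so the credit is $0. Renter's Relief Credit: income exceeds $129,800 by $69,165 → 24 increments × $36 = $864 ≥ base, so the credit is $0. total $0 + $0 = $0
Kwame ($59,000): Property Tax Rebate: $59,000 is at or below the $69,200 threshold, so the full $6,000 applies. Renter's Relief Credit: $59,000 is at or below the $129,800 threshold, so the full $360 applies. total $6,000 + $360 = $6,360
Difference: |$0 − $6,360| = $6,360.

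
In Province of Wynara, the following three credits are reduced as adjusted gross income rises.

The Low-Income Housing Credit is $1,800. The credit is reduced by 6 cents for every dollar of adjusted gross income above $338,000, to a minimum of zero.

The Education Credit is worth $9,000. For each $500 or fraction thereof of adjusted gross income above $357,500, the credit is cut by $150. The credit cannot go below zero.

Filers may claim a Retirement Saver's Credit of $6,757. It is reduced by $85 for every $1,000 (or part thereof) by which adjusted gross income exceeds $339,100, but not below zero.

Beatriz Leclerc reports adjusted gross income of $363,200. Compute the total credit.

Low-Income Housing Credit: 6% of the $25,200 excess over $338,000 is $1,512; credit = $1,800 − $1,512 = $288.
Education Credit: income exceeds $357,500 by $5,700, which is 12 full-or-partial $500 increments; reduction = 12 × $150 = $1,800, leaving $7,200.
Retirement Saver's Credit: income exceeds $339,100 by $24,100, which is 25 full-or-partial $1,000 increments; reduction = 25 × $85 = $2,125, leaving $4,632.
Total: $288 + $7,200 + $4,632 = $12,120.

$12,120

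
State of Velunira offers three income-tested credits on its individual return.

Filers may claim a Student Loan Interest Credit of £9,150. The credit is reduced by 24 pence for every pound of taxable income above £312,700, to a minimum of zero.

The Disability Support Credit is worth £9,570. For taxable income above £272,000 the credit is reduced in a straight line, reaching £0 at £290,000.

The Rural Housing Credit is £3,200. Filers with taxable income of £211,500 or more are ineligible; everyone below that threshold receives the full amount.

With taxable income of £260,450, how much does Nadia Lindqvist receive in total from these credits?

Student Loan Interest Credit: £260,450 is at or below the £312,700 threshold, so the full £9,150 applies.
Disability Support Credit: £260,450 is at or below the £272,000 threshold, so the full £9,570 applies.
Rural Housing Credit: £260,450 meets or exceeds the £211,500 cutoff, so the credit is £0.
Total: £9,150 + £9,570 + £0 = £18,720.

£18,720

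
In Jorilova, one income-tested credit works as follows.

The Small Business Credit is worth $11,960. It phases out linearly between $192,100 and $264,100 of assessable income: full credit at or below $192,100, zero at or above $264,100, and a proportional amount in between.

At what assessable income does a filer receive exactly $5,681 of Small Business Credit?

$5,681 is 5,681/11,960 of the full $11,960, so 6,279/11,960 of the $72,000 range has been used: income = $192,100 + $72,000 × 6,279/11,960 = $229,900.

$229,900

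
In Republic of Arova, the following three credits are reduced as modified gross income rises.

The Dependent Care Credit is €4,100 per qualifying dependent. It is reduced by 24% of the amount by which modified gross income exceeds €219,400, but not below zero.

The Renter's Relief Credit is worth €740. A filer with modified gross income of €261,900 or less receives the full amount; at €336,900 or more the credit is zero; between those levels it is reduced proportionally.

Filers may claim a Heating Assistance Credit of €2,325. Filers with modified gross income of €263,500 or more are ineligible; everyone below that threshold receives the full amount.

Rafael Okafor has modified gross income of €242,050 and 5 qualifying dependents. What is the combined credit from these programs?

Dependent Care Credit: base = 5 × €4,100 = €20,500. 24% of the €22,650 excess over €219,400 is €5,436; credit = €20,500 − €5,436 = €15,064.
Renter's Relief Credit: €242,050 is at or below the €261,900 threshold, so the full €740 applies.
Heating Assistance Credit: €242,050 is below the €263,500 cutoff, so the full €2,325 applies.
Total: €15,064 + €740 + €2,325 = €18,129.

€18,129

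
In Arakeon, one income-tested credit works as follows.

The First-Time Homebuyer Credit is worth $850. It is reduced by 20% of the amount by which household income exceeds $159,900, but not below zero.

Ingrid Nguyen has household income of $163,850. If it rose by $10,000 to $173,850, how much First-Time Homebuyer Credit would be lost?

$60

At $163,850 — 20% of the $3,950 excess over $159,900 is $790; credit = $850 − $790 = $60.
At $173,850 — 20% of the $13,950 excess over $159,900 is $2,790 ≥ base, so the credit is $0.
Lost: $60 − $0 = $60.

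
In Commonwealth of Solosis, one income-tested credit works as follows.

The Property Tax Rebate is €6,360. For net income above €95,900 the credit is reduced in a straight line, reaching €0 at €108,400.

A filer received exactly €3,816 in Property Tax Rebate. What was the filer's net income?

€100,900

€3,816 is 3,816/6,360 of the full €6,360, so 2,544/6,360 of the €12,500 range has been used: income = €95,900 + €12,500 × 2,544/6,360 = €100,900.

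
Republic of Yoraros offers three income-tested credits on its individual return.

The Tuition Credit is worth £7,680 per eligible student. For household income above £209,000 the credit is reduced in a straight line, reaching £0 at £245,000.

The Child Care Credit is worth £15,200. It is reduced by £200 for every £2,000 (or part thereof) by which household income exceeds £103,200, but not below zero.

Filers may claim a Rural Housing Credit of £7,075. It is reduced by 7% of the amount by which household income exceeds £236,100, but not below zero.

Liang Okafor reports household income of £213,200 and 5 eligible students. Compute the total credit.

£45,195

Tuition Credit: base = 5 × £7,680 = £38,400. £213,200 is £4,200 into a £36,000 phase-out range, leaving 31,800/36,000 of the credit: £38,400 × 31,800/36,000 = £33,920.
Child Care Credit: income exceeds £103,200 by £110,000, which is 55 full-or-partial £2,000 increments; reduction = 55 × £200 = £11,000, leaving £4,200.
Rural Housing Credit: £213,200 is at or below the £236,100 threshold, so the full £7,075 applies.
Total: £33,920 + £4,200 + £7,075 = £45,195.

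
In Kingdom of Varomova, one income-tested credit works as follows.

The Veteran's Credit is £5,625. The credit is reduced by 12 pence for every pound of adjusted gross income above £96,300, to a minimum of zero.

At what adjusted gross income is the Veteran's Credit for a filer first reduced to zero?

The credit falls by 12% of each pound above £96,300, so it reaches zero when the excess is £5,625 / 12% = £46,875: income = £96,300 + £46,875 = £143,175.

£143,175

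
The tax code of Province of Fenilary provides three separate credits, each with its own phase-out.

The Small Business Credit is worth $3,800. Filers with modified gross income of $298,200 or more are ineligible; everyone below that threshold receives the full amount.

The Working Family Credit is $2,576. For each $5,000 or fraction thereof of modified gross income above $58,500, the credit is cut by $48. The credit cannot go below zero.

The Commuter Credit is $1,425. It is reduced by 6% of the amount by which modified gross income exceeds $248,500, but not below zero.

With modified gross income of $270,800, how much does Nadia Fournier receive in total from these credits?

$4,399

Small Business Credit: $270,800 is below the $298,200 cutoff, so the full $3,800 applies.
Working Family Credit: income exceeds $58,500 by $212,300, which is 43 full-or-partial $5,000 increments; reduction = 43 × $48 = $2,064, leaving $512.
Commuter Credit: 6% of the $22,300 excess over $248,500 is $1,338; credit = $1,425 − $1,338 = $87.
Total: $3,800 + $512 + $87 = $4,399.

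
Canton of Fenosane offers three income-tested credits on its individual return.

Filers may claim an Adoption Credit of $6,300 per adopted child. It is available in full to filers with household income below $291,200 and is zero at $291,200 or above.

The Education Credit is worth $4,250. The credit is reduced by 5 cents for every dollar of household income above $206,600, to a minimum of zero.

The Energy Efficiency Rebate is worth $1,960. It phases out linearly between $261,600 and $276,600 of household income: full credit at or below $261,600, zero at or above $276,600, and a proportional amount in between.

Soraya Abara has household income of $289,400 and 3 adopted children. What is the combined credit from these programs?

Adoption Credit: base = 3 × $6,300 = $18,900. $289,400 is below the $291,200 cutoff, so the full $18,900 applies.
Education Credit: 5% of the $82,800 excess over $206,600 is $4,140; credit = $4,250 − $4,140 = $110.
Energy Efficiency Rebate: $289,400 is at or above $276,600, so the credit is $0.
Total: $18,900 + $110 + $0 = $19,010.

$19,010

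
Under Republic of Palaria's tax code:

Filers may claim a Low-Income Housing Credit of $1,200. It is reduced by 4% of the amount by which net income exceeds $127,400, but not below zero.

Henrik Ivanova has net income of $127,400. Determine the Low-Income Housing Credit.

$1,200

Low-Income Housing Credit: $127,400 is at or below the $127,400 threshold, so the full $1,200 applies.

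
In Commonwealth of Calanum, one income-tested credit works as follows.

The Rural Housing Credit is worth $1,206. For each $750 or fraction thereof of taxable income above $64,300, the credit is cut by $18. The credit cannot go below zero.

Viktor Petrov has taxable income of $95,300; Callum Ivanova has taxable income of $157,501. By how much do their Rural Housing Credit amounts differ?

$450

Viktor ($95,300): Rural Housing Credit: income exceeds $64,300 by $31,000, which is 42 full-or-partial $750 increments; reduction = 42 × $18 = $756, leaving $450.
Callum ($157,501): Rural Housing Credit: income exceeds $64,300 by $93,201 → 125 increments × $18 = $2,250 ≥ base, so the credit is $0.
Difference: |$450 − $0| = $450.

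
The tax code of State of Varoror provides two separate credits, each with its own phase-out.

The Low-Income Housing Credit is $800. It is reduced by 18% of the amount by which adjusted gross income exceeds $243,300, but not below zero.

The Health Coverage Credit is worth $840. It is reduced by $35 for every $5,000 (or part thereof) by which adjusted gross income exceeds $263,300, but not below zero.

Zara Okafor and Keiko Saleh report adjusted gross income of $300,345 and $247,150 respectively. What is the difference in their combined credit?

$387

Zara ($300,345): Low-Income Housing Credit: 18% of the $57,045 excess over $243,300 is $10,268.10 ≥ base, so the credit is $0. Health Coverage Credit: income exceeds $263,300 by $37,045, which is 8 full-or-partial $5,000 increments; reduction = 8 × $35 = $280, leaving $560. total $0 + $560 = $560
Keiko ($247,150): Low-Income Housing Credit: 18% of the $3,850 excess over $243,300 is $693; credit = $800 − $693 = $107. Health Coverage Credit: $247,150 is at or below the $263,300 threshold, so the full $840 applies. total $107 + $840 = $947
Difference: |$560 − $947| = $387.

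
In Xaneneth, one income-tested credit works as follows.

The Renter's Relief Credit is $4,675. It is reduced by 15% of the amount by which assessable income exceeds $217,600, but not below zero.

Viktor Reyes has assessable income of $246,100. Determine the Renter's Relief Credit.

Renter's Relief Credit: 15% of the $28,500 excess over $217,600 is $4,275; credit = $4,675 − $4,275 = $400.

$400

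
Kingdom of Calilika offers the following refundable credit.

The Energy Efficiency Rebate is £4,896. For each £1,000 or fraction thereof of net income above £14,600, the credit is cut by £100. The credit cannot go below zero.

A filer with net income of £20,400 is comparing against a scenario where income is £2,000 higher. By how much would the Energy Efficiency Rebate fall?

At £20,400 — income exceeds £14,600 by £5,800, which is 6 full-or-partial £1,000 increments; reduction = 6 × £100 = £600, leaving £4,296.
At £22,400 — income exceeds £14,600 by £7,800, which is 8 full-or-partial £1,000 increments; reduction = 8 × £100 = £800, leaving £4,096.
Lost: £4,296 − £4,096 = £200.

£200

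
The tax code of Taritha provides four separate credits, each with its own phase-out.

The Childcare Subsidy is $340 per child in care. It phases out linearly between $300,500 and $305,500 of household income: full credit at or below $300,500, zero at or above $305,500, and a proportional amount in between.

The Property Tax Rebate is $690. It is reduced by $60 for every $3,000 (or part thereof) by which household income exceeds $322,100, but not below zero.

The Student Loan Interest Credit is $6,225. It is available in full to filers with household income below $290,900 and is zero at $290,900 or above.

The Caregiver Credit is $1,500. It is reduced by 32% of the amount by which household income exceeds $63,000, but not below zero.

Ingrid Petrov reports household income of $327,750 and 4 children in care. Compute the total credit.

$570

Childcare Subsidy: base = 4 × $340 = $1,360. $327,750 is at or above $305,500, so the credit is $0.
Property Tax Rebate: income exceeds $322,100 by $5,650, which is 2 full-or-partial $3,000 increments; reduction = 2 × $60 = $120, leaving $570.
Student Loan Interest Credit: $327,750 meets or exceeds the $290,900 cutoff, so the credit is $0.
Caregiver Credit: 32% of the $264,750 excess over $63,000 is $84,720 ≥ base, so the credit is $0.
Total: $0 + $570 + $0 + $0 = $570.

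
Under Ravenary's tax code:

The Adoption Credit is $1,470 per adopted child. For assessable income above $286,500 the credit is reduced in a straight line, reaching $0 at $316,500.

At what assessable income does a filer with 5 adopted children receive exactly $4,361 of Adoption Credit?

$298,700

Full credit = 5 × $1,470 = $7,350.
$4,361 is 4,361/7,350 of the full $7,350, so 2,989/7,350 of the $30,000 range has been used: income = $286,500 + $30,000 × 2,989/7,350 = $298,700.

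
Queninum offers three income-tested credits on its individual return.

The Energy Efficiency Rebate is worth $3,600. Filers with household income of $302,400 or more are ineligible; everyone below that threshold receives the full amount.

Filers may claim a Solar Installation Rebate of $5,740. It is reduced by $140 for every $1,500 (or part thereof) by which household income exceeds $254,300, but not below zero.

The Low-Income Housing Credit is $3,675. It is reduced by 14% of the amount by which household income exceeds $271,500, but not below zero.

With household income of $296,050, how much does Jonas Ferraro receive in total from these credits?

$5,658

Energy Efficiency Rebate: $296,050 is below the $302,400 cutoff, so the full $3,600 applies.
Solar Installation Rebate: income exceeds $254,300 by $41,750, which is 28 full-or-partial $1,500 increments; reduction = 28 × $140 = $3,920, leaving $1,820.
Low-Income Housing Credit: 14% of the $24,550 excess over $271,500 is $3,437; credit = $3,675 − $3,437 = $238.
Total: $3,600 + $1,820 + $238 = $5,658.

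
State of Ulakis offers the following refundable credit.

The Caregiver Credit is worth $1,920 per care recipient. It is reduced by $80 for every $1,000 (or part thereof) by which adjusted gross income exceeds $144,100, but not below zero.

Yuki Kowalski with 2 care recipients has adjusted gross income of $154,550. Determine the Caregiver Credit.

Caregiver Credit: base = 2 × $1,920 = $3,840. income exceeds $144,100 by $10,450, which is 11 full-or-partial $1,000 increments; reduction = 11 × $80 = $880, leaving $2,960.

$2,960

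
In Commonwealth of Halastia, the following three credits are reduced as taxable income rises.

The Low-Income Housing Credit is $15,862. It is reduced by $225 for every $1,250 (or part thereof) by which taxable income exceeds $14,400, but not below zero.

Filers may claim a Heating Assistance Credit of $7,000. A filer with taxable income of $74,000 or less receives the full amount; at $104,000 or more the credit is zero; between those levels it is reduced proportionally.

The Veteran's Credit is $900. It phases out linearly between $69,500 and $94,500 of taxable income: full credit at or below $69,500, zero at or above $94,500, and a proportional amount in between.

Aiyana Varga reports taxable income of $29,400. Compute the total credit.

$21,062

Low-Income Housing Credit: income exceeds $14,400 by $15,000, which is 12 full-or-partial $1,250 increments; reduction = 12 × $225 = $2,700, leaving $13,162.
Heating Assistance Credit: $29,400 is at or below the $74,000 threshold, so the full $7,000 applies.
Veteran's Credit: $29,400 is at or below the $69,500 threshold, so the full $900 applies.
Total: $13,162 + $7,000 + $900 = $21,062.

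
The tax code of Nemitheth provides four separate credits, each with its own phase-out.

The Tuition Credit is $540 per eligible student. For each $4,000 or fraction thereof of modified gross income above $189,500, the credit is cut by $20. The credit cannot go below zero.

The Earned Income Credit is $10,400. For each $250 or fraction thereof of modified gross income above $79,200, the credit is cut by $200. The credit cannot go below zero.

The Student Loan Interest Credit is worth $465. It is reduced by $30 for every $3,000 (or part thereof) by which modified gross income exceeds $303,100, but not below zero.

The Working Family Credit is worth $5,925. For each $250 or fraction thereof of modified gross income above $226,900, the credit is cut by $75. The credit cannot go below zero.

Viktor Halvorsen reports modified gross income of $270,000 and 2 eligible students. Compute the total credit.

Tuition Credit: base = 2 × $540 = $1,080. income exceeds $189,500 by $80,500, which is 21 full-or-partial $4,000 increments; reduction = 21 × $20 = $420, leaving $660.
Earned Income Credit: income exceeds $79,200 by $190,800 → 764 increments × $200 = $152,800 ≥ base, so the credit is $0.
Student Loan Interest Credit: $270,000 is at or below the $303,100 threshold, so the full $465 applies.
Working Family Credit: income exceeds $226,900 by $43,100 → 173 increments × $75 = $12,975 ≥ base, so the credit is $0.
Total: $660 + $0 + $465 + $0 = $1,125.

$1,125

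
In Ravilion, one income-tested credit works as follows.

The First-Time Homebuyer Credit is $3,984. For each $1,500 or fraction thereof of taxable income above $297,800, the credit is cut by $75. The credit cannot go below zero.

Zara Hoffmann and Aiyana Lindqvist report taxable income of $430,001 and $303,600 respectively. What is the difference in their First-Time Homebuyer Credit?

Zara ($430,001): First-Time Homebuyer Credit: income exceeds $297,800 by $132,201 → 89 increments × $75 = $6,675 ≥ base, so the credit is $0.
Aiyana ($303,600): First-Time Homebuyer Credit: income exceeds $297,800 by $5,800, which is 4 full-or-partial $1,500 increments; reduction = 4 × $75 = $300, leaving $3,684.
Difference: |$0 − $3,684| = $3,684.

$3,684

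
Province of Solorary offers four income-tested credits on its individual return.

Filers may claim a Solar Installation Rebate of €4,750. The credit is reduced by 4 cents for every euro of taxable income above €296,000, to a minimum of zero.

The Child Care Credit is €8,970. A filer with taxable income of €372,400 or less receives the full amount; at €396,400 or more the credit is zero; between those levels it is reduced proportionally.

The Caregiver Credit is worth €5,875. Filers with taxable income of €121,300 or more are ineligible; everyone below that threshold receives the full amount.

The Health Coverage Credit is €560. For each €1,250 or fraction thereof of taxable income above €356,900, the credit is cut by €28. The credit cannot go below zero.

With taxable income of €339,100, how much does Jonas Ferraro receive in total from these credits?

Solar Installation Rebate: 4% of the €43,100 excess over €296,000 is €1,724; credit = €4,750 − €1,724 = €3,026.
Child Care Credit: €339,100 is at or below the €372,400 threshold, so the full €8,970 applies.
Caregiver Credit: €339,100 meets or exceeds the €121,300 cutoff, so the credit is €0.
Health Coverage Credit: €339,100 is at or below the €356,900 threshold, so the full €560 applies.
Total: €3,026 + €8,970 + €0 + €560 = €12,556.

€12,556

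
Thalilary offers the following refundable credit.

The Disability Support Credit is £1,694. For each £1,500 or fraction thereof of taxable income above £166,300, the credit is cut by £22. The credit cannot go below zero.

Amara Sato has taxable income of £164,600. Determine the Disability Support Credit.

£1,694

Disability Support Credit: £164,600 is at or below the £166,300 threshold, so the full £1,694 applies.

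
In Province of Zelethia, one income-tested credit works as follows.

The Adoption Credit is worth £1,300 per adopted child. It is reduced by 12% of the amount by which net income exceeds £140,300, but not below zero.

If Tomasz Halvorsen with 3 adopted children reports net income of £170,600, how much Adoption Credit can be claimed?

£264

Adoption Credit: base = 3 × £1,300 = £3,900. 12% of the £30,300 excess over £140,300 is £3,636; credit = £3,900 − £3,636 = £264.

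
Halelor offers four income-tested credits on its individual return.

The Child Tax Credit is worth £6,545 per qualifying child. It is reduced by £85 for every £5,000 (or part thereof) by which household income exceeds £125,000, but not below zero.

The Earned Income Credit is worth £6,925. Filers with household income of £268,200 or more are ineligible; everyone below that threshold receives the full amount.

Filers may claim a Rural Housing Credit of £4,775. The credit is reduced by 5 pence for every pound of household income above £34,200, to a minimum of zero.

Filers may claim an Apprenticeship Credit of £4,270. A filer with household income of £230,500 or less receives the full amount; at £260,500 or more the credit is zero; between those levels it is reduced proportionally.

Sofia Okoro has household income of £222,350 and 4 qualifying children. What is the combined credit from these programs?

£35,675

Child Tax Credit: base = 4 × £6,545 = £26,180. income exceeds £125,000 by £97,350, which is 20 full-or-partial £5,000 increments; reduction = 20 × £85 = £1,700, leaving £24,480.
Earned Income Credit: £222,350 is below the £268,200 cutoff, so the full £6,925 applies.
Rural Housing Credit: 5% of the £188,150 excess over £34,200 is £9,407.50 ≥ base, so the credit is £0.
Apprenticeship Credit: £222,350 is at or below the £230,500 threshold, so the full £4,270 applies.
Total: £24,480 + £6,925 + £0 + £4,270 = £35,675.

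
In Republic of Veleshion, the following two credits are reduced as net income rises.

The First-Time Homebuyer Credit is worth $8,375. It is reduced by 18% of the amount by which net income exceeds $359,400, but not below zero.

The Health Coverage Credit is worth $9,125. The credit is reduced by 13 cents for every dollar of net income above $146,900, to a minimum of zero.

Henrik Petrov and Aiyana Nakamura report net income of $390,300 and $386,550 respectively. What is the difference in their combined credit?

Henrik ($390,300): First-Time Homebuyer Credit: 18% of the $30,900 excess over $359,400 is $5,562; credit = $8,375 − $5,562 = $2,813. Health Coverage Credit: 13% of the $243,400 excess over $146,900 is $31,642 ≥ base, so the credit is $0. total $2,813 + $0 = $2,813
Aiyana ($386,550): First-Time Homebuyer Credit: 18% of the $27,150 excess over $359,400 is $4,887; credit = $8,375 − $4,887 = $3,488. Health Coverage Credit: 13% of the $239,650 excess over $146,900 is $31,154.50 ≥ base, so the credit is $0. total $3,488 + $0 = $3,488
Difference: |$2,813 − $3,488| = $675.

$675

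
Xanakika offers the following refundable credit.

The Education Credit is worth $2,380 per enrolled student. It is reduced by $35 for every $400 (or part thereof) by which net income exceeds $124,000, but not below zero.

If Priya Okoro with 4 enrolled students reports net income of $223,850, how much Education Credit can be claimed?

Education Credit: base = 4 × $2,380 = $9,520. income exceeds $124,000 by $99,850, which is 250 full-or-partial $400 increments; reduction = 250 × $35 = $8,750, leaving $770.

$770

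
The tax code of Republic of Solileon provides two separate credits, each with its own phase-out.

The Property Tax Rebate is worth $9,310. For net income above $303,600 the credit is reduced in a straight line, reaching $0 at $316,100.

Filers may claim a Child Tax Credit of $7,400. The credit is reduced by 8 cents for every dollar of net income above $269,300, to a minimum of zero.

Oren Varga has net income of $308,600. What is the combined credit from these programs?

Property Tax Rebate: $308,600 is $5,000 into a $12,500 phase-out range, leaving 7,500/12,500 of the credit: $9,310 × 7,500/12,500 = $5,586.
Child Tax Credit: 8% of the $39,300 excess over $269,300 is $3,144; credit = $7,400 − $3,144 = $4,256.
Total: $5,586 + $4,256 = $9,842.

$9,842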